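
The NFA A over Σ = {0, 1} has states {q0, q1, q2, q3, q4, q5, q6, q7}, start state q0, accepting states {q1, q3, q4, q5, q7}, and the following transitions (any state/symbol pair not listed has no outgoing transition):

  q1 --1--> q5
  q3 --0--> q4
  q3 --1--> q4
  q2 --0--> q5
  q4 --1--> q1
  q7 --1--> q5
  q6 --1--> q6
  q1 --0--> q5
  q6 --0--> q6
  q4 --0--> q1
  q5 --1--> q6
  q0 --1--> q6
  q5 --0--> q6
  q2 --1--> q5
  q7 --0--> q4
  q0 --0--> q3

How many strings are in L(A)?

The useful subgraph on states {q0, q1, q3, q4, q5} is acyclic, so L(A) is finite; the longest accepting path visits 5 useful states, giving maximum string length 4.
Counting accepting paths from q0 by length: 1 of length 1, 2 of length 2, 4 of length 3, 8 of length 4. Total 15.

15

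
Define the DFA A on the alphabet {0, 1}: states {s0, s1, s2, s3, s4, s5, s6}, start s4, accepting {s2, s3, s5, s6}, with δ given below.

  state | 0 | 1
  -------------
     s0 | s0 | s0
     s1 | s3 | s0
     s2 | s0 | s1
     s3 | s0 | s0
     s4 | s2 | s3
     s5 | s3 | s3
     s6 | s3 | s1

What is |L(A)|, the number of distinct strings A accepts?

The useful subgraph on states {s1, s2, s3, s4} is acyclic, so L(A) is finite; the longest accepting path visits 4 useful states, giving maximum string length 3.
Counting accepting paths from s4 by length: 2 of length 1, 1 of length 3. Total 3.

3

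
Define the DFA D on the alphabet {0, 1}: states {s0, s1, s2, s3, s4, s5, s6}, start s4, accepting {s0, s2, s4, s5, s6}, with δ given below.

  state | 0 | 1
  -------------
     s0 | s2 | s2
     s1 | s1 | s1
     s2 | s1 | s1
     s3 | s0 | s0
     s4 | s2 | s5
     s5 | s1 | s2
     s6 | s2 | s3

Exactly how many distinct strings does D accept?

The useful subgraph on states {s2, s4, s5} is acyclic, so L(D) is finite; the longest accepting path visits 3 useful states, giving maximum string length 2.
Counting accepting paths from s4 by length: 1 of length 0, 2 of length 1, 1 of length 2. Total 4.

4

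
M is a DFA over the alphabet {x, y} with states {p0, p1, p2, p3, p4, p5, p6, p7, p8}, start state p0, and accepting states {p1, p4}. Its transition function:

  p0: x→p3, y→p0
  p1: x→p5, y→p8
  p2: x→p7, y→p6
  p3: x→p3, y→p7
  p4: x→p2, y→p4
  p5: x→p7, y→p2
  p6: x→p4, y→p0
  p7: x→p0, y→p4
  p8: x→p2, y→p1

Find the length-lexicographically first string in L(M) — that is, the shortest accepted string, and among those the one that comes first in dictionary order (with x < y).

xyy

A breadth-first search from p0 reaches an accepting state first via the path p0 → p3 → p7 → p4 on input xyy.
No string of length < 3 is accepted (BFS exhausts all shorter strings without reaching an accepting state), and xyy is the lexicographically least accepting string of length 3.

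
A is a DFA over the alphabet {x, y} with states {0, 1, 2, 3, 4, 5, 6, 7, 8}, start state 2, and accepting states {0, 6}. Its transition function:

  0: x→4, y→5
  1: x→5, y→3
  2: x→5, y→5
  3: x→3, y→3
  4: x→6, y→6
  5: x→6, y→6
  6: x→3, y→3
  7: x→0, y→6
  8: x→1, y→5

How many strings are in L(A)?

The useful subgraph on states {2, 5, 6} is acyclic, so L(A) is finite; the longest accepting path visits 3 useful states, giving maximum string length 2.
Counting accepting paths from 2 by length: 4 of length 2. Total 4.

4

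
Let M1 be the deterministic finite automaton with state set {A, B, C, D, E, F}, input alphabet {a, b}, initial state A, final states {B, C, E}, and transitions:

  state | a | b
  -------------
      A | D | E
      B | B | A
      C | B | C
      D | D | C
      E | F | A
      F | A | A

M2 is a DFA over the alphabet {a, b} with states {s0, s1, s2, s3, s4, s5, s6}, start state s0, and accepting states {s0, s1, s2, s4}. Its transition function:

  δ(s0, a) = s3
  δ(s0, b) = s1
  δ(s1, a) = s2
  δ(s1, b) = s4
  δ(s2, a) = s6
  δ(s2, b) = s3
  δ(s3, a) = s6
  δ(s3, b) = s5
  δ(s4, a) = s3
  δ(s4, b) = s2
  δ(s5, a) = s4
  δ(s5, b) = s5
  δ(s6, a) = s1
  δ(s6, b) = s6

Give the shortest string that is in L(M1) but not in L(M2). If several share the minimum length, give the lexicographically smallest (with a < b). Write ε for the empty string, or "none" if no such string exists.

ab

The string ab is accepted by M1 but not by M2.
No shorter string lies in the difference, and ab is the lexicographically first length-2 string in L(M1) \ L(M2).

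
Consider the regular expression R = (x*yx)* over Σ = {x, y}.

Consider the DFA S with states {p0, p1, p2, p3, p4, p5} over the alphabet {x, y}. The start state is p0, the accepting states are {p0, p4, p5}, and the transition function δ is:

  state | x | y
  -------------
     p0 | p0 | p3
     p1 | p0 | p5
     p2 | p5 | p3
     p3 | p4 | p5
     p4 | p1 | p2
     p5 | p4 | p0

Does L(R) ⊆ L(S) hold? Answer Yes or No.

Yes

Converting the expression R to a DFA (subset construction, then merging equivalent states) gives the minimal DFA with states {r0, r1, r2, r3}, start state r0, accepting states {r0} and transitions r0: x→r1, y→r2; r1: x→r1, y→r2; r2: x→r0, y→r3; r3: x→r3, y→r3.
Exploring the product automaton R × S from the start pair (r0, p0), following both machines on each input symbol, reaches 16 state pairs: (r0, p0), (r1, p0), (r2, p3), (r0, p4), (r3, p5), (r1, p1), (r2, p2), (r3, p4), (r3, p0), (r2, p5), (r0, p5), (r3, p3), (r3, p1), (r3, p2), (r1, p4), (r2, p0).
R accepts in {r0} and S accepts in {p0, p4, p5}. The reachable pairs whose R-component is accepting are (r0, p0), (r0, p4), (r0, p5); in each of them the S-component is accepting too, so the product for L(R) \ L(S) (R-component accepting, S-component rejecting) has no reachable accepting pair and the difference is empty.
Hence every string in L(R) is also in L(S).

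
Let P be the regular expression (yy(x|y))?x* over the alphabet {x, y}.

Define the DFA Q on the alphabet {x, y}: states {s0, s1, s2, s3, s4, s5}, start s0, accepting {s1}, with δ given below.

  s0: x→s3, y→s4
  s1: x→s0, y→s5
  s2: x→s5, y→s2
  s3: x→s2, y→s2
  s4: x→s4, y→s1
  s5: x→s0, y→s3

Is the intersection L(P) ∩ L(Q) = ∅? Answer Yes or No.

Yes

Converting the expression P to a DFA (subset construction, then merging equivalent states) gives the minimal DFA with states {p0, p1, p2, p3, p4}, start state p0, accepting states {p0, p1} and transitions p0: x→p1, y→p2; p1: x→p1, y→p3; p2: x→p3, y→p4; p3: x→p3, y→p3; p4: x→p1, y→p1.
Exploring the product automaton P × Q from the start pair (p0, s0), following both machines on each input symbol, reaches 13 state pairs: (p0, s0), (p1, s3), (p2, s4), (p1, s2), (p3, s2), (p3, s4), (p4, s1), (p1, s5), (p3, s5), (p3, s1), (p1, s0), (p3, s3), (p3, s0).
P accepts in {p0, p1} and Q accepts in {s1}; no reachable pair has both components accepting, so no string drives both machines to acceptance simultaneously and L(P) ∩ L(Q) = ∅.
So no string is accepted by both, and the intersection is empty.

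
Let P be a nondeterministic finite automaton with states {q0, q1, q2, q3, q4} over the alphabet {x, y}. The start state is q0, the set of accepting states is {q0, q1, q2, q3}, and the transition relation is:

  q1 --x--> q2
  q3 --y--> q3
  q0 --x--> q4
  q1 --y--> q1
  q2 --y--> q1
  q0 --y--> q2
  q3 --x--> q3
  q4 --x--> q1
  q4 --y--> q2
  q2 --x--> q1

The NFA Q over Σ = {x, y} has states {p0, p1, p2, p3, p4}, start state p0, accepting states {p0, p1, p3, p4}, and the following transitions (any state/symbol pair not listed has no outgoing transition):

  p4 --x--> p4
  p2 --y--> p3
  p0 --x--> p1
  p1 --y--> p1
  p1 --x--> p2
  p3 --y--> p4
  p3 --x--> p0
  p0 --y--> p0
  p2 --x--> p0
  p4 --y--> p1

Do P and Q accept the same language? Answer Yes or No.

No

The string xx is accepted by P but rejected by Q.
So L(P) ≠ L(Q).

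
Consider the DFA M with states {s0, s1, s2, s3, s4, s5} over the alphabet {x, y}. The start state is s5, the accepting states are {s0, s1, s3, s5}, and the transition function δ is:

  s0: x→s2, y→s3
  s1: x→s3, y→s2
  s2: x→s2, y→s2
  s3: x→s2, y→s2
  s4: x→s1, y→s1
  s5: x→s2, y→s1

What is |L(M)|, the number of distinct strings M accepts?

The useful subgraph on states {s1, s3, s5} is acyclic, so L(M) is finite; the longest accepting path visits 3 useful states, giving maximum string length 2.
Counting accepting paths from s5 by length: 1 of length 0, 1 of length 1, 1 of length 2. Total 3.

3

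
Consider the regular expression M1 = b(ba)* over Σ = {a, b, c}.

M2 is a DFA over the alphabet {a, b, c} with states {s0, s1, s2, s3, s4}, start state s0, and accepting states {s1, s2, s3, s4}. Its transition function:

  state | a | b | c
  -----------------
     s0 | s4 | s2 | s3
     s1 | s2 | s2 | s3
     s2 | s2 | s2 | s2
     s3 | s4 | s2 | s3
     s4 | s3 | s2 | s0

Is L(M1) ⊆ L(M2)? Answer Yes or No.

Converting the expression M1 to a DFA (subset construction, then merging equivalent states) gives the minimal DFA with states {r0, r1, r2, r3}, start state r0, accepting states {r2} and transitions r0: a→r1, b→r2, c→r1; r1: a→r1, b→r1, c→r1; r2: a→r1, b→r3, c→r1; r3: a→r2, b→r1, c→r1.
Exploring the product automaton M1 × M2 from the start pair (r0, s0), following both machines on each input symbol, reaches 7 state pairs: (r0, s0), (r1, s4), (r2, s2), (r1, s3), (r1, s2), (r1, s0), (r3, s2).
M1 accepts in {r2} and M2 accepts in {s1, s2, s3, s4}. The reachable pairs whose M1-component is accepting are (r2, s2); in each of them the M2-component is accepting too, so the product for L(M1) \ L(M2) (M1-component accepting, M2-component rejecting) has no reachable accepting pair and the difference is empty.
Hence every string in L(M1) is also in L(M2).

Yes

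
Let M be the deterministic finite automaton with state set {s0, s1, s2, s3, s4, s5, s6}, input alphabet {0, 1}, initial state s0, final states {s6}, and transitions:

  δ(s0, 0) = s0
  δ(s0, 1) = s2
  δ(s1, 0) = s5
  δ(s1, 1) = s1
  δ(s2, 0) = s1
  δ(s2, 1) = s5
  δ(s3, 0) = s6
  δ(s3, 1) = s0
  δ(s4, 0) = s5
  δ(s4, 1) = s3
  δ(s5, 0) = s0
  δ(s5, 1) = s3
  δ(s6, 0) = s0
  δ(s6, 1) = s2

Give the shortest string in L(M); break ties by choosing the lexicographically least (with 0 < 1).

1110

A breadth-first search from s0 reaches an accepting state first via the path s0 → s2 → s5 → s3 → s6 on input 1110.
No string of length < 4 is accepted (BFS exhausts all shorter strings without reaching an accepting state), and 1110 is the lexicographically least accepting string of length 4.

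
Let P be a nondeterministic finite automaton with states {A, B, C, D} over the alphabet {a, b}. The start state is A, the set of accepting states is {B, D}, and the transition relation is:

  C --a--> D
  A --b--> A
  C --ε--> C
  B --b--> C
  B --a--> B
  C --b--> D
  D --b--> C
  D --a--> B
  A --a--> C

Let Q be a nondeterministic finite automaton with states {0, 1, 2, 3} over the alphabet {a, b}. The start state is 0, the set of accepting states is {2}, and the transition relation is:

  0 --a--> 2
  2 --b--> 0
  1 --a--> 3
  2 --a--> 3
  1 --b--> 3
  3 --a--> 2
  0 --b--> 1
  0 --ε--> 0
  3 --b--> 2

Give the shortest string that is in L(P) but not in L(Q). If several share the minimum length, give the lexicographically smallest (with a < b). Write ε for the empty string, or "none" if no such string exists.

aa

The string aa is accepted by P but not by Q.
No shorter string lies in the difference, and aa is the lexicographically first length-2 string in L(P) \ L(Q).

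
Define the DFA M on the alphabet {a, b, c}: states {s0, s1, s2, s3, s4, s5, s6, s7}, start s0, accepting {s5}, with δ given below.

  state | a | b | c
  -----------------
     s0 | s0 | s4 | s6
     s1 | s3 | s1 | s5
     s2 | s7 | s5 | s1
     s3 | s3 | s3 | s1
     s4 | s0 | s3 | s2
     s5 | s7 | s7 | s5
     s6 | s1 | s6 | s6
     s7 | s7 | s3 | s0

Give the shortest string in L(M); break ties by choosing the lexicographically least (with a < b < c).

A breadth-first search from s0 reaches an accepting state first via the path s0 → s4 → s2 → s5 on input bcb.
No string of length < 3 is accepted (BFS exhausts all shorter strings without reaching an accepting state), and bcb is the lexicographically least accepting string of length 3.

bcb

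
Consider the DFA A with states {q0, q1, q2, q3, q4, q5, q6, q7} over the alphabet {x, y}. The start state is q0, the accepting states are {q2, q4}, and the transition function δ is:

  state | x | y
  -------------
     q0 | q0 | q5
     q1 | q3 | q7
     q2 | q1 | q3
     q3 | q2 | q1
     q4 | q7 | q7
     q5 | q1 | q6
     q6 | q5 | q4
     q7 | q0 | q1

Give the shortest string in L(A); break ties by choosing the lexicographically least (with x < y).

A breadth-first search from q0 reaches an accepting state first via the path q0 → q5 → q6 → q4 on input yyy.
No string of length < 3 is accepted (BFS exhausts all shorter strings without reaching an accepting state), and yyy is the lexicographically least accepting string of length 3.

yyy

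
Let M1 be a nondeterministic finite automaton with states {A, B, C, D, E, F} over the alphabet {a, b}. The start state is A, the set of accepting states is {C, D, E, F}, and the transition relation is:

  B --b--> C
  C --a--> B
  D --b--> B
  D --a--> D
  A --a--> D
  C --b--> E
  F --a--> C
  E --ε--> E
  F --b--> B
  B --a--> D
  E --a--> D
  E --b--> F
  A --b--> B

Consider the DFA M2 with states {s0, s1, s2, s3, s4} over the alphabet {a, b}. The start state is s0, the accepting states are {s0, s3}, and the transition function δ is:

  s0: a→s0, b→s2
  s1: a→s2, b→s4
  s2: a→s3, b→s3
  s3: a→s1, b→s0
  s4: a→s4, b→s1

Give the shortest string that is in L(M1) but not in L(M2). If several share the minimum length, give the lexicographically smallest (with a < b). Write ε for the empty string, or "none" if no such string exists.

The string baa is accepted by M1 but not by M2.
No shorter string lies in the difference, and baa is the lexicographically first length-3 string in L(M1) \ L(M2).

baa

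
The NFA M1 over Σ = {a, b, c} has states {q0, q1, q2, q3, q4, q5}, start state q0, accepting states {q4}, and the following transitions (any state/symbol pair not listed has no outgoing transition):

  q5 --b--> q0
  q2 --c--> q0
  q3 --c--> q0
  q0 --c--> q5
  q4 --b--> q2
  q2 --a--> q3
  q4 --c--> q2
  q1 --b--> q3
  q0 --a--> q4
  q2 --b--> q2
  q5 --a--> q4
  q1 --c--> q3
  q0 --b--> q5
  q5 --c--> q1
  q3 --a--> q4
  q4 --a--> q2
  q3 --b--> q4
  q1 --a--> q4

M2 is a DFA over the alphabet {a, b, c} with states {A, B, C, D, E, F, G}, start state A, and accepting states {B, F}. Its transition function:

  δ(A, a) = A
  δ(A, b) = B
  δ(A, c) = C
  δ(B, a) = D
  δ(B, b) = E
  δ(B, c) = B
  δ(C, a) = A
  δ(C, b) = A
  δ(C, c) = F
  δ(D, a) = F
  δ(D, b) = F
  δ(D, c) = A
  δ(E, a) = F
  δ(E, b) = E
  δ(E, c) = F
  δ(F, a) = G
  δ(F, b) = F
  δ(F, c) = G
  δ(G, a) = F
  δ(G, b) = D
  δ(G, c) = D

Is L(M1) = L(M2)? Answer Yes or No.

The string a is accepted by M1 but rejected by M2.
So L(M1) ≠ L(M2).

No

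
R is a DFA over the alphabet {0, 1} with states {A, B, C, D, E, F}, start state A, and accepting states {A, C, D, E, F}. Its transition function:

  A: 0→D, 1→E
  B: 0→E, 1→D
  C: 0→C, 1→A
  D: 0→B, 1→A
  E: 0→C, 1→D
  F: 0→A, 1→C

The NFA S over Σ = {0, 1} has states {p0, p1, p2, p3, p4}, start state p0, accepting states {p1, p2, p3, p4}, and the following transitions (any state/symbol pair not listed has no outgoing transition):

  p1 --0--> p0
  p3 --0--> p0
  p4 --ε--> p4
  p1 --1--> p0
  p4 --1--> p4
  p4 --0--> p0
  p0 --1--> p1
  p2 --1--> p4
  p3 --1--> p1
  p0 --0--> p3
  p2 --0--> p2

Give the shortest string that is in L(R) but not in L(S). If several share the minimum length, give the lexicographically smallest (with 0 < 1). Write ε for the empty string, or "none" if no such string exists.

ε

The empty string ε is accepted by R but not by S.
Since ε is the unique shortest string, it is the required witness.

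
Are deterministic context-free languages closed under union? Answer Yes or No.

No

{aⁿbⁿ : n≥0} and {aⁿb²ⁿ : n≥0} are each accepted by a deterministic PDA (push the a's; pop one per b, respectively one per two b's), but their union U is not. Suppose a DPDA M accepted U. Being deterministic, M has a single run on aⁿb²ⁿ, and since aⁿbⁿ ∈ U that run passes through an accepting configuration right after consuming the prefix aⁿbⁿ and then goes on to accept again after n more b's. Build an ordinary (nondeterministic) PDA M′ that simulates M on a's and b's and, at any moment when M is in an accepting state, may switch to a second mode in which it reads only c's, feeding each c to M as a b; M′ accepts when M does. Then M′ accepts aⁱbʲcᵏ (k≥1) exactly when both aⁱbʲ ∈ U and aⁱbʲ⁺ᵏ ∈ U, and checking the four cases (i=j or j=2i, combined with j+k=i or j+k=2i) leaves only i=j=k: so L(M′) ∩ a*b*c⁺ = {aⁿbⁿcⁿ : n≥1} would be context-free, which it is not (pumping lemma) — contradiction. (The union is an unambiguous CFL; it is determinism, not unambiguity, that fails.)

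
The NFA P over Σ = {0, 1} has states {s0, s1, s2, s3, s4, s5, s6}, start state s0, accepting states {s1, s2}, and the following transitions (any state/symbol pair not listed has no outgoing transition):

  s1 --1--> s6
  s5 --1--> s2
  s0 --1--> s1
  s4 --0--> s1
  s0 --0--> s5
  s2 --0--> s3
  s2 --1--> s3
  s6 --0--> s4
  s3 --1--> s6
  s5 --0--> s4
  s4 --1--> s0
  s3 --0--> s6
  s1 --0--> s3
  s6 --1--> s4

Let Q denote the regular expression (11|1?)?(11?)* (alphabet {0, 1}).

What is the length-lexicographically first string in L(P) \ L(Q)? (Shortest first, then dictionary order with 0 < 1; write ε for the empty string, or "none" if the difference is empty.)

The string 01 is accepted by P but not by Q.
No shorter string lies in the difference, and 01 is the lexicographically first length-2 string in L(P) \ L(Q).

01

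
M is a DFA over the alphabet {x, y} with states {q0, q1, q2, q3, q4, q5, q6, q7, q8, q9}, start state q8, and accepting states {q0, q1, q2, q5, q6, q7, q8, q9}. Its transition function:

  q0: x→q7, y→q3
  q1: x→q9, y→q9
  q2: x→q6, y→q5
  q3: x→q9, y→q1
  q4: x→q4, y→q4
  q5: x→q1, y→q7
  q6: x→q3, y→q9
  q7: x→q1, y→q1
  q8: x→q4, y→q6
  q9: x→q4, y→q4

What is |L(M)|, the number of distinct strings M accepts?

The useful subgraph on states {q1, q3, q6, q8, q9} is acyclic, so L(M) is finite; the longest accepting path visits 5 useful states, giving maximum string length 4.
Counting accepting paths from q8 by length: 1 of length 0, 1 of length 1, 1 of length 2, 2 of length 3, 2 of length 4. Total 7.

7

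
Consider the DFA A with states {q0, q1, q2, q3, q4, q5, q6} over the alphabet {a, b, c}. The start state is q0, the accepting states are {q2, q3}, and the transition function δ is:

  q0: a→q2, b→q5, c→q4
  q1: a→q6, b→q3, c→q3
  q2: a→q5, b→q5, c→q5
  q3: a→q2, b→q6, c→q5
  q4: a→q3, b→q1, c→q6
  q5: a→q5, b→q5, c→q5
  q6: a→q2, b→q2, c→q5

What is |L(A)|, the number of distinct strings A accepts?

The useful subgraph on states {q0, q1, q2, q3, q4, q6} is acyclic, so L(A) is finite; the longest accepting path visits 6 useful states, giving maximum string length 5.
Counting accepting paths from q0 by length: 1 of length 1, 1 of length 2, 5 of length 3, 6 of length 4, 4 of length 5. Total 17.

17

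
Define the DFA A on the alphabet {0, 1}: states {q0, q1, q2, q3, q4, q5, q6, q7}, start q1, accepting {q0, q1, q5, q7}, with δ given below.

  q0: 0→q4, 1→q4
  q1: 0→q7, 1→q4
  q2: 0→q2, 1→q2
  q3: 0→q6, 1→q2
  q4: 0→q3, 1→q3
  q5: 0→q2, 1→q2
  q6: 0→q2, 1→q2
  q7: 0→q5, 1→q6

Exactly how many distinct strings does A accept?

The useful subgraph on states {q1, q5, q7} is acyclic, so L(A) is finite; the longest accepting path visits 3 useful states, giving maximum string length 2.
Counting accepting paths from q1 by length: 1 of length 0, 1 of length 1, 1 of length 2. Total 3.

3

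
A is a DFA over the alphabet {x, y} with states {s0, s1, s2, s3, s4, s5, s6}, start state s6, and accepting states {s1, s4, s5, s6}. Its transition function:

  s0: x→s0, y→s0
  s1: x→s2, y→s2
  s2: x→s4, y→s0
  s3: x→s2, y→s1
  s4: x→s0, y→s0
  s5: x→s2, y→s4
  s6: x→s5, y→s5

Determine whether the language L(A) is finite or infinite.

finite

The useful states (reachable from s6 and able to reach an accepting state) are {s2, s4, s5, s6}.
Restricted to these states the transition graph has no cycle, so every accepting path has bounded length and L is finite.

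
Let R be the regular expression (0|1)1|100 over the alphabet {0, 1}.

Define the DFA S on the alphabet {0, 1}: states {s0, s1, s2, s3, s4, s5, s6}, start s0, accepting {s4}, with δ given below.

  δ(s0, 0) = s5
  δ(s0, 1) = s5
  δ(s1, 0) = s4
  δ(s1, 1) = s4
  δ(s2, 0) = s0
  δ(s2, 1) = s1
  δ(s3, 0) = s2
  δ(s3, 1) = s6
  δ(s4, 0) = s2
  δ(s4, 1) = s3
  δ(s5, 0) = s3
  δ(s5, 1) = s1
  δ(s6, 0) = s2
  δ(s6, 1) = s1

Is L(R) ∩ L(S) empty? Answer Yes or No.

Yes

Converting the expression R to a DFA (subset construction, then merging equivalent states) gives the minimal DFA with states {r0, r1, r2, r3, r4, r5}, start state r0, accepting states {r4} and transitions r0: 0→r1, 1→r2; r1: 0→r3, 1→r4; r2: 0→r5, 1→r4; r3: 0→r3, 1→r3; r4: 0→r3, 1→r3; r5: 0→r4, 1→r3.
Exploring the product automaton R × S from the start pair (r0, s0), following both machines on each input symbol, reaches 13 state pairs: (r0, s0), (r1, s5), (r2, s5), (r3, s3), (r4, s1), (r5, s3), (r3, s2), (r3, s6), (r3, s4), (r4, s2), (r3, s0), (r3, s1), (r3, s5).
R accepts in {r4} and S accepts in {s4}; no reachable pair has both components accepting, so no string drives both machines to acceptance simultaneously and L(R) ∩ L(S) = ∅.
So no string is accepted by both, and the intersection is empty.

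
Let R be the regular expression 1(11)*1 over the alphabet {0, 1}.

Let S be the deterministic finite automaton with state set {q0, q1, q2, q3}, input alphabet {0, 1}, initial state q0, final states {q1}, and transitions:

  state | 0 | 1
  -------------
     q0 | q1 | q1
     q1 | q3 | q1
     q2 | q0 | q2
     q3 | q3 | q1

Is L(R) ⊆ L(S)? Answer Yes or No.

Converting the expression R to a DFA (subset construction, then merging equivalent states) gives the minimal DFA with states {r0, r1, r2, r3}, start state r0, accepting states {r3} and transitions r0: 0→r1, 1→r2; r1: 0→r1, 1→r1; r2: 0→r1, 1→r3; r3: 0→r1, 1→r2.
Exploring the product automaton R × S from the start pair (r0, q0), following both machines on each input symbol, reaches 5 state pairs: (r0, q0), (r1, q1), (r2, q1), (r1, q3), (r3, q1).
R accepts in {r3} and S accepts in {q1}. The reachable pairs whose R-component is accepting are (r3, q1); in each of them the S-component is accepting too, so the product for L(R) \ L(S) (R-component accepting, S-component rejecting) has no reachable accepting pair and the difference is empty.
Hence every string in L(R) is also in L(S).

Yes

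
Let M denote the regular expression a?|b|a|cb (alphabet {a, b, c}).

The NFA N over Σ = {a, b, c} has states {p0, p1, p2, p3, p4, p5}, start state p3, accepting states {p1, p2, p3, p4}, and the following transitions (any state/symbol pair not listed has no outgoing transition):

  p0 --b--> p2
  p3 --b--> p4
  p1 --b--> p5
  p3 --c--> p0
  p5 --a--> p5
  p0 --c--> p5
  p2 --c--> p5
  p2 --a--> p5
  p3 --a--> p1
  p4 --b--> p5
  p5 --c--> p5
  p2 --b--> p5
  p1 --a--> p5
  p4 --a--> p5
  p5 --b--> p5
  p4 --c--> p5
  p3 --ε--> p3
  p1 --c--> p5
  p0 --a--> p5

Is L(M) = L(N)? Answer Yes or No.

Yes

Converting the expression M to a DFA (subset construction, then merging equivalent states) gives the minimal DFA with states {m0, m1, m2, m3}, start state m0, accepting states {m0, m1} and transitions m0: a→m1, b→m1, c→m2; m1: a→m3, b→m3, c→m3; m2: a→m3, b→m1, c→m3; m3: a→m3, b→m3, c→m3.
Exploring the product automaton M × N from the start pair (m0, p3), following both machines on each input symbol, reaches 6 state pairs: (m0, p3), (m1, p1), (m1, p4), (m2, p0), (m3, p5), (m1, p2).
M accepts in {m0, m1} and N accepts in {p1, p2, p3, p4}. In every reachable pair the two components are either both accepting — (m0, p3), (m1, p1), (m1, p4), (m1, p2) — or both non-accepting, so no string is accepted by exactly one of the machines: L(M) \ L(N) and L(N) \ L(M) are both empty.
Hence every string is accepted by M iff it is accepted by N, and the two languages coincide.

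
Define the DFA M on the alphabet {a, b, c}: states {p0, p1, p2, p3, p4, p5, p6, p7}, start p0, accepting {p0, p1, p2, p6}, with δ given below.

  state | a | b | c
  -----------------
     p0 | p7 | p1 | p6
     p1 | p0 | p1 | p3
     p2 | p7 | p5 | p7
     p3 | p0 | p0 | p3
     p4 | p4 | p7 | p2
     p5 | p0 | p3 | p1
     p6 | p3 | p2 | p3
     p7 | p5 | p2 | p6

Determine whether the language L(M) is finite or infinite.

State p0 is reachable from the start and can reach an accepting state, and it lies on the cycle p0 → p1 → p0.
Traversing that cycle any number of times yields accepted strings of unbounded length, so the language is infinite.

infinite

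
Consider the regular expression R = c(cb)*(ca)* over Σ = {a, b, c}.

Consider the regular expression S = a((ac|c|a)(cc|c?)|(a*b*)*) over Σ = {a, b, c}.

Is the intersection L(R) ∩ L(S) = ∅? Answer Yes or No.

Converting the expression R to a DFA (subset construction, then merging equivalent states) gives the minimal DFA with states {r0, r1, r2, r3, r4, r5}, start state r0, accepting states {r2, r4} and transitions r0: a→r1, b→r1, c→r2; r1: a→r1, b→r1, c→r1; r2: a→r1, b→r1, c→r3; r3: a→r4, b→r2, c→r1; r4: a→r1, b→r1, c→r5; r5: a→r4, b→r1, c→r1.
Converting the expression S to a DFA (subset construction, then merging equivalent states) gives the minimal DFA with states {s0, s1, s2, s3, s4, s5, s6, s7}, start state s0, accepting states {s1, s3, s4, s5, s6, s7} and transitions s0: a→s1, b→s2, c→s2; s1: a→s3, b→s4, c→s5; s2: a→s2, b→s2, c→s2; s3: a→s4, b→s4, c→s5; s4: a→s4, b→s4, c→s2; s5: a→s2, b→s2, c→s6; s6: a→s2, b→s2, c→s7; s7: a→s2, b→s2, c→s2.
Exploring the product automaton R × S from the start pair (r0, s0), following both machines on each input symbol, reaches 12 state pairs: (r0, s0), (r1, s1), (r1, s2), (r2, s2), (r1, s3), (r1, s4), (r1, s5), (r3, s2), (r1, s6), (r4, s2), (r1, s7), (r5, s2).
R accepts in {r2, r4} and S accepts in {s1, s3, s4, s5, s6, s7}; no reachable pair has both components accepting, so no string drives both machines to acceptance simultaneously and L(R) ∩ L(S) = ∅.
So no string is accepted by both, and the intersection is empty.

Yes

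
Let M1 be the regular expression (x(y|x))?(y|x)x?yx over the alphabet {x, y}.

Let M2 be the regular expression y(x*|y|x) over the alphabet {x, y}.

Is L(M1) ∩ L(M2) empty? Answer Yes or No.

Yes

Converting the expression M1 to a DFA (subset construction, then merging equivalent states) gives the minimal DFA with states {r0, r1, r2, r3, r4, r5, r6, r7, r8, r9, r10, r11}, start state r0, accepting states {r8, r10, r11} and transitions r0: x→r1, y→r2; r1: x→r3, y→r4; r2: x→r5, y→r6; r3: x→r2, y→r7; r4: x→r8, y→r2; r5: x→r9, y→r6; r6: x→r10, y→r9; r7: x→r11, y→r6; r8: x→r5, y→r6; r9: x→r9, y→r9; r10: x→r9, y→r9; r11: x→r9, y→r6.
Converting the expression M2 to a DFA (subset construction, then merging equivalent states) gives the minimal DFA with states {t0, t1, t2, t3, t4}, start state t0, accepting states {t2, t3, t4} and transitions t0: x→t1, y→t2; t1: x→t1, y→t1; t2: x→t3, y→t4; t3: x→t3, y→t1; t4: x→t1, y→t1.
Exploring the product automaton M1 × M2 from the start pair (r0, t0), following both machines on each input symbol, reaches 16 state pairs: (r0, t0), (r1, t1), (r2, t2), (r3, t1), (r4, t1), (r5, t3), (r6, t4), (r2, t1), (r7, t1), (r8, t1), (r9, t3), (r6, t1), (r10, t1), (r9, t1), (r5, t1), (r11, t1).
M1 accepts in {r8, r10, r11} and M2 accepts in {t2, t3, t4}; no reachable pair has both components accepting, so no string drives both machines to acceptance simultaneously and L(M1) ∩ L(M2) = ∅.
So no string is accepted by both, and the intersection is empty.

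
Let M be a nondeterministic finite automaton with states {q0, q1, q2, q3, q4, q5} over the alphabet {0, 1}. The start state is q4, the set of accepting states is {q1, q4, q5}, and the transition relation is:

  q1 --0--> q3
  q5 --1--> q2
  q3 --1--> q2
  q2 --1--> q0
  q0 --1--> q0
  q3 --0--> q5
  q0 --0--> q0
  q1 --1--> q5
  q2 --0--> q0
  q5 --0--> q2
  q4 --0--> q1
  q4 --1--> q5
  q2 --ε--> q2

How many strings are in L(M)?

The useful subgraph on states {q1, q3, q4, q5} is acyclic, so L(M) is finite; the longest accepting path visits 4 useful states, giving maximum string length 3.
Counting accepting paths from q4 by length: 1 of length 0, 2 of length 1, 1 of length 2, 1 of length 3. Total 5.

5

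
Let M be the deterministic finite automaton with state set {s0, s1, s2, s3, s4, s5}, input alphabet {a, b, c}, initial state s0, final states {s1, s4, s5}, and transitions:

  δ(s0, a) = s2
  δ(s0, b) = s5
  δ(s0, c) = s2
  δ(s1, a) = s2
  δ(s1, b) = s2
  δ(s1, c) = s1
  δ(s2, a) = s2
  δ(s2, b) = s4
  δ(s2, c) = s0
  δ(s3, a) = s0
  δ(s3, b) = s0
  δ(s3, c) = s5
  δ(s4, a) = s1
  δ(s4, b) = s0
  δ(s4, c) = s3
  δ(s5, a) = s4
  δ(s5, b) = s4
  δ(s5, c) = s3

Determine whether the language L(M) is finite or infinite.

infinite

State s0 is reachable from the start and can reach an accepting state, and it lies on the cycle s0 → s2 → s0.
Traversing that cycle any number of times yields accepted strings of unbounded length, so the language is infinite.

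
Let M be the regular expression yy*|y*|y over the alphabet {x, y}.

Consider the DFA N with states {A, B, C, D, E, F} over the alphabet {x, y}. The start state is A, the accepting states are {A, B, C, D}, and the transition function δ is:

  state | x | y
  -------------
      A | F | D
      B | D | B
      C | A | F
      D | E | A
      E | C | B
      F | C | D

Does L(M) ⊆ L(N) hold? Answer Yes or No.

Yes

Converting the expression M to a DFA (subset construction, then merging equivalent states) gives the minimal DFA with states {m0, m1}, start state m0, accepting states {m0} and transitions m0: x→m1, y→m0; m1: x→m1, y→m1.
Exploring the product automaton M × N from the start pair (m0, A), following both machines on each input symbol, reaches 8 state pairs: (m0, A), (m1, F), (m0, D), (m1, C), (m1, D), (m1, E), (m1, A), (m1, B).
M accepts in {m0} and N accepts in {A, B, C, D}. The reachable pairs whose M-component is accepting are (m0, A), (m0, D); in each of them the N-component is accepting too, so the product for L(M) \ L(N) (M-component accepting, N-component rejecting) has no reachable accepting pair and the difference is empty.
Hence every string in L(M) is also in L(N).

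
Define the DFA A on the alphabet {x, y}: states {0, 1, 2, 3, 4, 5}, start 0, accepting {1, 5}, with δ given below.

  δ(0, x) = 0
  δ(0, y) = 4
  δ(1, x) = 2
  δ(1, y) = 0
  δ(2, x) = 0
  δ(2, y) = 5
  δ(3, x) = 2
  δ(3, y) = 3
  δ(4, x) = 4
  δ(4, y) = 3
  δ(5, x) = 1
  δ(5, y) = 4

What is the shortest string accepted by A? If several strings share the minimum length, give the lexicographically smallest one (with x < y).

yyxy

A breadth-first search from 0 reaches an accepting state first via the path 0 → 4 → 3 → 2 → 5 on input yyxy.
No string of length < 4 is accepted (BFS exhausts all shorter strings without reaching an accepting state), and yyxy is the lexicographically least accepting string of length 4.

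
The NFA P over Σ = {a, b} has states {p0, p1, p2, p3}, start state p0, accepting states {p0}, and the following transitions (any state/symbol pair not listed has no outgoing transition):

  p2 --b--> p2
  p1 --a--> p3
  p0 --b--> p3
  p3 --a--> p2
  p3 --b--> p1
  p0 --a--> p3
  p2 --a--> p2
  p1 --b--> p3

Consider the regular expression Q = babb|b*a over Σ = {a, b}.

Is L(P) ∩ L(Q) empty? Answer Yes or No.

Converting the expression Q to a DFA (subset construction, then merging equivalent states) gives the minimal DFA with states {q0, q1, q2, q3, q4, q5, q6}, start state q0, accepting states {q1, q4} and transitions q0: a→q1, b→q2; q1: a→q3, b→q3; q2: a→q4, b→q5; q3: a→q3, b→q3; q4: a→q3, b→q6; q5: a→q1, b→q5; q6: a→q3, b→q1.
Exploring the product automaton P × Q from the start pair (p0, q0), following both machines on each input symbol, reaches 11 state pairs: (p0, q0), (p3, q1), (p3, q2), (p2, q3), (p1, q3), (p2, q4), (p1, q5), (p3, q3), (p2, q6), (p3, q5), (p2, q1).
P accepts in {p0} and Q accepts in {q1, q4}; no reachable pair has both components accepting, so no string drives both machines to acceptance simultaneously and L(P) ∩ L(Q) = ∅.
So no string is accepted by both, and the intersection is empty.

Yes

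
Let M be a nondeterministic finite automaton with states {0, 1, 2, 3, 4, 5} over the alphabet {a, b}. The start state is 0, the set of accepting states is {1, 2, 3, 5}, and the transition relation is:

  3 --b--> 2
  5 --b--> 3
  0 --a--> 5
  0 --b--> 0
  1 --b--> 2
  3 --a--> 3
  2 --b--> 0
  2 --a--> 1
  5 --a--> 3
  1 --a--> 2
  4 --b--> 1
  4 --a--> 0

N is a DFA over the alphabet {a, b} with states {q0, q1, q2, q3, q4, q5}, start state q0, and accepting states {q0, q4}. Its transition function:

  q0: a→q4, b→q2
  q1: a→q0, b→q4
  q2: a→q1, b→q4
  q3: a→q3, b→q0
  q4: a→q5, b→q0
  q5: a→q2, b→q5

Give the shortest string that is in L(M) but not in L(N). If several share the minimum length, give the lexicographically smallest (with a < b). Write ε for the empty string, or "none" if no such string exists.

aa

The string aa is accepted by M but not by N.
No shorter string lies in the difference, and aa is the lexicographically first length-2 string in L(M) \ L(N).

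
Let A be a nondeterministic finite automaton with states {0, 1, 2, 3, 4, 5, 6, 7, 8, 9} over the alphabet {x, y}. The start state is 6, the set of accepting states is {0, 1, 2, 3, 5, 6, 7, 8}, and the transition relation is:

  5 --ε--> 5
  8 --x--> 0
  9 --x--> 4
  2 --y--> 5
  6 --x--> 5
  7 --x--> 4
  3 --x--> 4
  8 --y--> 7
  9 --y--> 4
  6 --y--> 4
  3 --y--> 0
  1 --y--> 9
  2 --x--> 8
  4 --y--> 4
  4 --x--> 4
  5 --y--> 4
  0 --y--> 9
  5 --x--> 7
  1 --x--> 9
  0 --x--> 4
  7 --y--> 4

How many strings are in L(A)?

The useful subgraph on states {5, 6, 7} is acyclic, so L(A) is finite; the longest accepting path visits 3 useful states, giving maximum string length 2.
Counting accepting paths from 6 by length: 1 of length 0, 1 of length 1, 1 of length 2. Total 3.

3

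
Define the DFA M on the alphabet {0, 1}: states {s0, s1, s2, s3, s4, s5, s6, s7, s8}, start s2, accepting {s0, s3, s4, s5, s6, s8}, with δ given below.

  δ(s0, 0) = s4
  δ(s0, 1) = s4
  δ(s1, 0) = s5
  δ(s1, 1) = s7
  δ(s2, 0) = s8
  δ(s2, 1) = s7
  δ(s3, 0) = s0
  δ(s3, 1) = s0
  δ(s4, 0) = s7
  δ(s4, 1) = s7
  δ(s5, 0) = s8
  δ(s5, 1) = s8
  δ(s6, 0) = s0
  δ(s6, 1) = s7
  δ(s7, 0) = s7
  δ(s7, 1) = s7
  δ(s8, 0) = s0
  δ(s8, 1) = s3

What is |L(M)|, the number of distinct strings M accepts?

11

The useful subgraph on states {s0, s2, s3, s4, s8} is acyclic, so L(M) is finite; the longest accepting path visits 5 useful states, giving maximum string length 4.
Counting accepting paths from s2 by length: 1 of length 1, 2 of length 2, 4 of length 3, 4 of length 4. Total 11.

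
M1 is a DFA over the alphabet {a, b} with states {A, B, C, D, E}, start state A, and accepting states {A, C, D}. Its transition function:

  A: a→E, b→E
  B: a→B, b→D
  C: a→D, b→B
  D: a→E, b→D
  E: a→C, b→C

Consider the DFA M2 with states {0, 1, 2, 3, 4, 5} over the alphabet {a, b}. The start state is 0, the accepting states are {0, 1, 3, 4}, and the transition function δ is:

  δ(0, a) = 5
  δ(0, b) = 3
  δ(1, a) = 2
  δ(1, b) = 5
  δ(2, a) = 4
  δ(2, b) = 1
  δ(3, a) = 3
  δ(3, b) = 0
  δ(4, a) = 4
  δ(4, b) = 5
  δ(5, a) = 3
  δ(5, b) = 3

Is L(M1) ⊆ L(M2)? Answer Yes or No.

The string bba is in L(M1) but not in L(M2).
So L(M1) ⊄ L(M2).

No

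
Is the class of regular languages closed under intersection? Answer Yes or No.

Yes

Run DFAs for L₁ and L₂ in parallel: the product automaton with state set Q₁ × Q₂, start (q₁, q₂) and accepting set F₁ × F₂ recognises L₁ ∩ L₂.
So the regular languages are closed under intersection.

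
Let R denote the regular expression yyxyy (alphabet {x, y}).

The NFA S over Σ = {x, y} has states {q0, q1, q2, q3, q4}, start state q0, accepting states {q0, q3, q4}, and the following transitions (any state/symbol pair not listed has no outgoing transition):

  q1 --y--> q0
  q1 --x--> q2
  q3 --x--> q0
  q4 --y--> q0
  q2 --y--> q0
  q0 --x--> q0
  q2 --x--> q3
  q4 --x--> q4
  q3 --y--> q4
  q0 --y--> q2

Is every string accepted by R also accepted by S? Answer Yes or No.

Yes

Converting the expression R to a DFA (subset construction, then merging equivalent states) gives the minimal DFA with states {r0, r1, r2, r3, r4, r5, r6}, start state r0, accepting states {r6} and transitions r0: x→r1, y→r2; r1: x→r1, y→r1; r2: x→r1, y→r3; r3: x→r4, y→r1; r4: x→r1, y→r5; r5: x→r1, y→r6; r6: x→r1, y→r1.
Exploring the product automaton R × S from the start pair (r0, q0), following both machines on each input symbol, reaches 10 state pairs: (r0, q0), (r1, q0), (r2, q2), (r1, q2), (r1, q3), (r3, q0), (r1, q4), (r4, q0), (r5, q2), (r6, q0).
R accepts in {r6} and S accepts in {q0, q3, q4}. The reachable pairs whose R-component is accepting are (r6, q0); in each of them the S-component is accepting too, so the product for L(R) \ L(S) (R-component accepting, S-component rejecting) has no reachable accepting pair and the difference is empty.
Hence every string in L(R) is also in L(S).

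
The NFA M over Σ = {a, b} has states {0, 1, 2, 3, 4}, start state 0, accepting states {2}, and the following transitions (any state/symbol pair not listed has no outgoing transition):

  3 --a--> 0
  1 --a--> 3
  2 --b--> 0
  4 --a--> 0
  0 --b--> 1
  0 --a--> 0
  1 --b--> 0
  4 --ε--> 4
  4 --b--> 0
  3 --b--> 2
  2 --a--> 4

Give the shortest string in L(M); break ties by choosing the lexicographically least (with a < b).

bab

A breadth-first search from 0 reaches an accepting state first via the path 0 → 1 → 3 → 2 on input bab.
No string of length < 3 is accepted (BFS exhausts all shorter strings without reaching an accepting state), and bab is the lexicographically least accepting string of length 3.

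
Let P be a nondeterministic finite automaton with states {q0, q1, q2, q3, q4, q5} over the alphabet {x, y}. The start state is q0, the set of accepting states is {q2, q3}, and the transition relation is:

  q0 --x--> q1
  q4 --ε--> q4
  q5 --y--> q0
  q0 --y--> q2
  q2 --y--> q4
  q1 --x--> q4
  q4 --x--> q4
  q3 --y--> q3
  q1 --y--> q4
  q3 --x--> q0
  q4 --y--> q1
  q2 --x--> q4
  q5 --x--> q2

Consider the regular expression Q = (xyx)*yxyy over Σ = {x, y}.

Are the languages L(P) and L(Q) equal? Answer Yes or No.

No

The string y is accepted by P but rejected by Q.
So L(P) ≠ L(Q).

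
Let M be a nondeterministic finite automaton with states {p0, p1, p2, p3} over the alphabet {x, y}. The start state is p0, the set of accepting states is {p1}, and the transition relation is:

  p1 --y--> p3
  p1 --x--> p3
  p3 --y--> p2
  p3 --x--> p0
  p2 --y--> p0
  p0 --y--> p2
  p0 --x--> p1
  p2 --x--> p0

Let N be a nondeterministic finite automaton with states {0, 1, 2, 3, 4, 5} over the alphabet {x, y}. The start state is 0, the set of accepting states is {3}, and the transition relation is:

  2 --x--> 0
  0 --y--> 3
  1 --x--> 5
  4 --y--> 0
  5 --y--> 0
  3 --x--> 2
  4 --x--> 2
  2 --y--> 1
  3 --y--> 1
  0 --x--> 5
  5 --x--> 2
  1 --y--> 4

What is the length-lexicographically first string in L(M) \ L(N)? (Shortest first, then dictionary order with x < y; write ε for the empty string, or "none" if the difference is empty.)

x

The string x is accepted by M but not by N.
No shorter string lies in the difference, and x is the lexicographically first length-1 string in L(M) \ L(N).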